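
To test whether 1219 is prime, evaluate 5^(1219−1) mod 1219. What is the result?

5^1 ≡ 5 (mod 1219)
5^2 ≡ 5^2 = 25 ≡ 25 (mod 1219)
5^4 ≡ 25^2 = 625 ≡ 625 (mod 1219)
5^8 ≡ 625^2 = 390625 ≡ 545 (mod 1219)
5^16 ≡ 545^2 = 297025 ≡ 808 (mod 1219)
5^32 ≡ 808^2 = 652864 ≡ 699 (mod 1219)
5^64 ≡ 699^2 = 488601 ≡ 1001 (mod 1219)
5^128 ≡ 1001^2 = 1002001 ≡ 1202 (mod 1219)
5^256 ≡ 1202^2 = 1444804 ≡ 289 (mod 1219)
5^512 ≡ 289^2 = 83521 ≡ 629 (mod 1219)
5^1024 ≡ 629^2 = 395641 ≡ 685 (mod 1219)
1218 = 1024 + 128 + 64 + 2 in binary powers of 2.
So 5^1218 ≡ 685 · 1202 · 1001 · 25 ≡ 453 (mod 1219).
Since 453 ≠ 1, base 5 is a Fermat witness: 1219 is composite.

453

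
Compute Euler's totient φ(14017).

13780

Factor: 14017 = 107 · 131.
φ(14017) = (107−1) · (131−1) = 106 · 130 = 13780.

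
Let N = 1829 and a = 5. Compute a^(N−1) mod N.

5

5^1 ≡ 5 (mod 1829)
5^2 ≡ 5^2 = 25 ≡ 25 (mod 1829)
5^4 ≡ 25^2 = 625 ≡ 625 (mod 1829)
5^8 ≡ 625^2 = 390625 ≡ 1048 (mod 1829)
5^16 ≡ 1048^2 = 1098304 ≡ 904 (mod 1829)
5^32 ≡ 904^2 = 817216 ≡ 1482 (mod 1829)
5^64 ≡ 1482^2 = 2196324 ≡ 1524 (mod 1829)
5^128 ≡ 1524^2 = 2322576 ≡ 1575 (mod 1829)
5^256 ≡ 1575^2 = 2480625 ≡ 501 (mod 1829)
5^512 ≡ 501^2 = 251001 ≡ 428 (mod 1829)
5^1024 ≡ 428^2 = 183184 ≡ 284 (mod 1829)
1828 = 1024 + 512 + 256 + 32 + 4 in binary powers of 2.
So 5^1828 ≡ 284 · 428 · 501 · 1482 · 625 ≡ 5 (mod 1829).
Since 5 ≠ 1, base 5 is a Fermat witness: 1829 is composite.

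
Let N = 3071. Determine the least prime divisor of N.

37

3071 is odd.
Digit sum 11, not divisible by 3.
Ends in 1: not divisible by 5.
7: 3071 = 7·438 + 5
11: 3071 = 11·279 + 2
13: 3071 = 13·236 + 3
17: 3071 = 17·180 + 11
19: 3071 = 19·161 + 12
23: 3071 = 23·133 + 12
29: 3071 = 29·105 + 26
31: 3071 = 31·99 + 2
37: 3071 = 37·83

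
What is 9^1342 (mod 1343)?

888

9^1 ≡ 9 (mod 1343)
9^2 ≡ 9^2 = 81 ≡ 81 (mod 1343)
9^4 ≡ 81^2 = 6561 ≡ 1189 (mod 1343)
9^8 ≡ 1189^2 = 1413721 ≡ 885 (mod 1343)
9^16 ≡ 885^2 = 783225 ≡ 256 (mod 1343)
9^32 ≡ 256^2 = 65536 ≡ 1072 (mod 1343)
9^64 ≡ 1072^2 = 1149184 ≡ 919 (mod 1343)
9^128 ≡ 919^2 = 844561 ≡ 1157 (mod 1343)
9^256 ≡ 1157^2 = 1338649 ≡ 1021 (mod 1343)
9^512 ≡ 1021^2 = 1042441 ≡ 273 (mod 1343)
9^1024 ≡ 273^2 = 74529 ≡ 664 (mod 1343)
1342 = 1024 + 256 + 32 + 16 + 8 + 4 + 2 in binary powers of 2.
So 9^1342 ≡ 664 · 1021 · 1072 · 256 · 885 · 1189 · 81 ≡ 888 (mod 1343).
Since 888 ≠ 1, base 9 is a Fermat witness: 1343 is composite.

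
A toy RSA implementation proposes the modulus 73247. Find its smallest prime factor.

73247 is odd.
Digit sum 23, not divisible by 3.
Ends in 7: not divisible by 5.
7: 73247 = 7·10463 + 6
11: 73247 = 11·6658 + 9
13: 73247 = 13·5634 + 5
17: 73247 = 17·4308 + 11
19: 73247 = 19·3855 + 2
23: 73247 = 23·3184 + 15
29: 73247 = 29·2525 + 22
31: 73247 = 31·2362 + 25
37: 73247 = 37·1979 + 24
41: 73247 = 41·1786 + 21
43: 73247 = 43·1703 + 18
47: 73247 = 47·1558 + 21
53: 73247 = 53·1382 + 1
59: 73247 = 59·1241 + 28
61: 73247 = 61·1200 + 47
67: 73247 = 67·1093 + 16
71: 73247 = 71·1031 + 46
73: 73247 = 73·1003 + 28
79: 73247 = 79·927 + 14
83: 73247 = 83·882 + 41
89: 73247 = 89·823

89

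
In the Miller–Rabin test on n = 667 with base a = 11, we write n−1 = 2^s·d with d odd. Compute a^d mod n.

667 − 1 = 666 = 2^1 · 333, so d = 333.
11^1 ≡ 11 (mod 667)
11^2 ≡ 11^2 = 121 ≡ 121 (mod 667)
11^4 ≡ 121^2 = 14641 ≡ 634 (mod 667)
11^8 ≡ 634^2 = 401956 ≡ 422 (mod 667)
11^16 ≡ 422^2 = 178084 ≡ 662 (mod 667)
11^32 ≡ 662^2 = 438244 ≡ 25 (mod 667)
11^64 ≡ 25^2 = 625 ≡ 625 (mod 667)
11^128 ≡ 625^2 = 390625 ≡ 430 (mod 667)
11^256 ≡ 430^2 = 184900 ≡ 141 (mod 667)
333 = 256 + 64 + 8 + 4 + 1 in binary powers of 2.
So 11^333 ≡ 141 · 625 · 422 · 634 · 11 ≡ 135 (mod 667).
Squaring chain: 135; never reaches −1, so base 11 is a Miller–Rabin witness that 667 is composite.

135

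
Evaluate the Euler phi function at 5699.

Factor: 5699 = 41 · 139.
φ(5699) = (41−1) · (139−1) = 40 · 138 = 5520.

5520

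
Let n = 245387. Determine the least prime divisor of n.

23

245387 is odd.
Digit sum 29, not divisible by 3.
Ends in 7: not divisible by 5.
7: 245387 = 7·35055 + 2
11: 245387 = 11·22307 + 10
13: 245387 = 13·18875 + 12
17: 245387 = 17·14434 + 9
19: 245387 = 19·12915 + 2
23: 245387 = 23·10669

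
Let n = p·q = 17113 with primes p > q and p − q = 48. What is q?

109

Since p = q + 48, we have 17113 = q(q + 48), so q² + 48q − 17113 = 0.
Discriminant: 48² + 4·17113 = 2304 + 68452 = 70756; √70756 = 266.
q = (−48 + 266)/2 = 109, and p = q + 48 = 157.
Check: 109 · 157 = 17113.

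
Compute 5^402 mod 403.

5^1 ≡ 5 (mod 403)
5^2 ≡ 5^2 = 25 ≡ 25 (mod 403)
5^4 ≡ 25^2 = 625 ≡ 222 (mod 403)
5^8 ≡ 222^2 = 49284 ≡ 118 (mod 403)
5^16 ≡ 118^2 = 13924 ≡ 222 (mod 403)
5^32 ≡ 222^2 = 49284 ≡ 118 (mod 403)
5^64 ≡ 118^2 = 13924 ≡ 222 (mod 403)
5^128 ≡ 222^2 = 49284 ≡ 118 (mod 403)
5^256 ≡ 118^2 = 13924 ≡ 222 (mod 403)
402 = 256 + 128 + 16 + 2 in binary powers of 2.
So 5^402 ≡ 222 · 118 · 222 · 25 ≡ 311 (mod 403).
Since 311 ≠ 1, base 5 is a Fermat witness: 403 is composite.

311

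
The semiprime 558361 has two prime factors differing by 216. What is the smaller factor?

647

Since p = q + 216, we have 558361 = q(q + 216), so q² + 216q − 558361 = 0.
Discriminant: 216² + 4·558361 = 46656 + 2233444 = 2280100; √2280100 = 1510.
q = (−216 + 1510)/2 = 647, and p = q + 216 = 863.
Check: 647 · 863 = 558361.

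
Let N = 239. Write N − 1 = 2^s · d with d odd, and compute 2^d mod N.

1

239 − 1 = 238 = 2^1 · 119, so d = 119.
2^1 ≡ 2 (mod 239)
2^2 ≡ 2^2 = 4 ≡ 4 (mod 239)
2^4 ≡ 4^2 = 16 ≡ 16 (mod 239)
2^8 ≡ 16^2 = 256 ≡ 17 (mod 239)
2^16 ≡ 17^2 = 289 ≡ 50 (mod 239)
2^32 ≡ 50^2 = 2500 ≡ 110 (mod 239)
2^64 ≡ 110^2 = 12100 ≡ 150 (mod 239)
119 = 64 + 32 + 16 + 4 + 2 + 1 in binary powers of 2.
So 2^119 ≡ 150 · 110 · 50 · 16 · 4 · 2 ≡ 1 (mod 239).
Since 2^d ≡ 1 (mod 239), base 2 does not prove 239 composite.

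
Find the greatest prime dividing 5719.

43

5719 = 7 · 817
817 = 19 · 43
43 is prime.
So 5719 = 7 · 19 · 43; the largest prime factor is 43.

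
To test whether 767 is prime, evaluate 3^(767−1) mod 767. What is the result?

3^1 ≡ 3 (mod 767)
3^2 ≡ 3^2 = 9 ≡ 9 (mod 767)
3^4 ≡ 9^2 = 81 ≡ 81 (mod 767)
3^8 ≡ 81^2 = 6561 ≡ 425 (mod 767)
3^16 ≡ 425^2 = 180625 ≡ 380 (mod 767)
3^32 ≡ 380^2 = 144400 ≡ 204 (mod 767)
3^64 ≡ 204^2 = 41616 ≡ 198 (mod 767)
3^128 ≡ 198^2 = 39204 ≡ 87 (mod 767)
3^256 ≡ 87^2 = 7569 ≡ 666 (mod 767)
3^512 ≡ 666^2 = 443556 ≡ 230 (mod 767)
766 = 512 + 128 + 64 + 32 + 16 + 8 + 4 + 2 in binary powers of 2.
So 3^766 ≡ 230 · 87 · 198 · 204 · 380 · 425 · 81 · 9 ≡ 146 (mod 767).
Since 146 ≠ 1, base 3 is a Fermat witness: 767 is composite.

146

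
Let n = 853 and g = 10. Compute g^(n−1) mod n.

10^1 ≡ 10 (mod 853)
10^2 ≡ 10^2 = 100 ≡ 100 (mod 853)
10^4 ≡ 100^2 = 10000 ≡ 617 (mod 853)
10^8 ≡ 617^2 = 380689 ≡ 251 (mod 853)
10^16 ≡ 251^2 = 63001 ≡ 732 (mod 853)
10^32 ≡ 732^2 = 535824 ≡ 140 (mod 853)
10^64 ≡ 140^2 = 19600 ≡ 834 (mod 853)
10^128 ≡ 834^2 = 695556 ≡ 361 (mod 853)
10^256 ≡ 361^2 = 130321 ≡ 665 (mod 853)
10^512 ≡ 665^2 = 442225 ≡ 371 (mod 853)
852 = 512 + 256 + 64 + 16 + 4 in binary powers of 2.
So 10^852 ≡ 371 · 665 · 834 · 732 · 617 ≡ 1 (mod 853).
Since the result is 1, base 10 gives no evidence that 853 is composite.

1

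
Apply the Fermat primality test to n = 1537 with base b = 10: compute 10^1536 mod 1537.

10^1 ≡ 10 (mod 1537)
10^2 ≡ 10^2 = 100 ≡ 100 (mod 1537)
10^4 ≡ 100^2 = 10000 ≡ 778 (mod 1537)
10^8 ≡ 778^2 = 605284 ≡ 1243 (mod 1537)
10^16 ≡ 1243^2 = 1545049 ≡ 364 (mod 1537)
10^32 ≡ 364^2 = 132496 ≡ 314 (mod 1537)
10^64 ≡ 314^2 = 98596 ≡ 228 (mod 1537)
10^128 ≡ 228^2 = 51984 ≡ 1263 (mod 1537)
10^256 ≡ 1263^2 = 1595169 ≡ 1300 (mod 1537)
10^512 ≡ 1300^2 = 1690000 ≡ 837 (mod 1537)
10^1024 ≡ 837^2 = 700569 ≡ 1234 (mod 1537)
1536 = 1024 + 512 in binary powers of 2.
So 10^1536 ≡ 1234 · 837 ≡ 1531 (mod 1537).
Since 1531 ≠ 1, base 10 is a Fermat witness: 1537 is composite.

1531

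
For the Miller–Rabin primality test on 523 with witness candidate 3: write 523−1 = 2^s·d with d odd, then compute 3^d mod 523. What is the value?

522

523 − 1 = 522 = 2^1 · 261, so d = 261.
3^1 ≡ 3 (mod 523)
3^2 ≡ 3^2 = 9 ≡ 9 (mod 523)
3^4 ≡ 9^2 = 81 ≡ 81 (mod 523)
3^8 ≡ 81^2 = 6561 ≡ 285 (mod 523)
3^16 ≡ 285^2 = 81225 ≡ 160 (mod 523)
3^32 ≡ 160^2 = 25600 ≡ 496 (mod 523)
3^64 ≡ 496^2 = 246016 ≡ 206 (mod 523)
3^128 ≡ 206^2 = 42436 ≡ 73 (mod 523)
3^256 ≡ 73^2 = 5329 ≡ 99 (mod 523)
261 = 256 + 4 + 1 in binary powers of 2.
So 3^261 ≡ 99 · 81 · 3 ≡ 522 (mod 523).
Since 3^d ≡ 522 (mod 523), base 3 does not prove 523 composite.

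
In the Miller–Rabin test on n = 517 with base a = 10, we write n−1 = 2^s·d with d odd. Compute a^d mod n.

517 − 1 = 516 = 2^2 · 129, so d = 129.
10^1 ≡ 10 (mod 517)
10^2 ≡ 10^2 = 100 ≡ 100 (mod 517)
10^4 ≡ 100^2 = 10000 ≡ 177 (mod 517)
10^8 ≡ 177^2 = 31329 ≡ 309 (mod 517)
10^16 ≡ 309^2 = 95481 ≡ 353 (mod 517)
10^32 ≡ 353^2 = 124609 ≡ 12 (mod 517)
10^64 ≡ 12^2 = 144 ≡ 144 (mod 517)
10^128 ≡ 144^2 = 20736 ≡ 56 (mod 517)
129 = 128 + 1 in binary powers of 2.
So 10^129 ≡ 56 · 10 ≡ 43 (mod 517).
Squaring chain: 43 → 298; never reaches −1, so base 10 is a Miller–Rabin witness that 517 is composite.

43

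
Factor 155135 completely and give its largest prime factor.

155135 = 5 · 31027
31027 = 19 · 1633
1633 = 23 · 71
71 is prime.
So 155135 = 5 · 19 · 23 · 71; the largest prime factor is 71.

71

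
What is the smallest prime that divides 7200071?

47

7200071 is odd.
Digit sum 17, not divisible by 3.
Ends in 1: not divisible by 5.
7: 7200071 = 7·1028581 + 4
11: 7200071 = 11·654551 + 10
13: 7200071 = 13·553851 + 8
17: 7200071 = 17·423533 + 10
19: 7200071 = 19·378951 + 2
23: 7200071 = 23·313046 + 13
29: 7200071 = 29·248278 + 9
31: 7200071 = 31·232260 + 11
37: 7200071 = 37·194596 + 19
41: 7200071 = 41·175611 + 20
43: 7200071 = 43·167443 + 22
47: 7200071 = 47·153193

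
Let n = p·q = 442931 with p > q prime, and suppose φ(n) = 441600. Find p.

φ(n) = (p−1)(q−1) = n − (p+q) + 1, so p + q = 442931 − 441600 + 1 = 1332.
p and q are the roots of t² − 1332t + 442931 = 0.
Discriminant: 1332² − 4·442931 = 1774224 − 1771724 = 2500; √2500 = 50.
q = (1332 − 50)/2 = 641, p = (1332 + 50)/2 = 691.
Check: 641 · 691 = 442931.

691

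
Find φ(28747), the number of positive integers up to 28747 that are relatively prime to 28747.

25344

Factor: 28747 = 17 · 19 · 89.
φ(28747) = (17−1) · (19−1) · (89−1) = 16 · 18 · 88 = 25344.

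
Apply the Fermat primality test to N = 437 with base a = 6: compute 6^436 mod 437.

6^1 ≡ 6 (mod 437)
6^2 ≡ 6^2 = 36 ≡ 36 (mod 437)
6^4 ≡ 36^2 = 1296 ≡ 422 (mod 437)
6^8 ≡ 422^2 = 178084 ≡ 225 (mod 437)
6^16 ≡ 225^2 = 50625 ≡ 370 (mod 437)
6^32 ≡ 370^2 = 136900 ≡ 119 (mod 437)
6^64 ≡ 119^2 = 14161 ≡ 177 (mod 437)
6^128 ≡ 177^2 = 31329 ≡ 302 (mod 437)
6^256 ≡ 302^2 = 91204 ≡ 308 (mod 437)
436 = 256 + 128 + 32 + 16 + 4 in binary powers of 2.
So 6^436 ≡ 308 · 302 · 119 · 370 · 422 ≡ 118 (mod 437).
Since 118 ≠ 1, base 6 is a Fermat witness: 437 is composite.

118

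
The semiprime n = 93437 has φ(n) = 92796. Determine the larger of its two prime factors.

φ(n) = (p−1)(q−1) = n − (p+q) + 1, so p + q = 93437 − 92796 + 1 = 642.
p and q are the roots of t² − 642t + 93437 = 0.
Discriminant: 642² − 4·93437 = 412164 − 373748 = 38416; √38416 = 196.
q = (642 − 196)/2 = 223, p = (642 + 196)/2 = 419.
Check: 223 · 419 = 93437.

419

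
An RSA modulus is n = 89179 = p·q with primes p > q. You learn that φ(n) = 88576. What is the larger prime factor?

φ(n) = (p−1)(q−1) = n − (p+q) + 1, so p + q = 89179 − 88576 + 1 = 604.
p and q are the roots of t² − 604t + 89179 = 0.
Discriminant: 604² − 4·89179 = 364816 − 356716 = 8100; √8100 = 90.
q = (604 − 90)/2 = 257, p = (604 + 90)/2 = 347.
Check: 257 · 347 = 89179.

347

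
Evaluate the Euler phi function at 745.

Factor: 745 = 5 · 149.
φ(745) = (5−1) · (149−1) = 4 · 148 = 592.

592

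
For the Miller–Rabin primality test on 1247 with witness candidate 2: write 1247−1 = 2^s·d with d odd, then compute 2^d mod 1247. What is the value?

128

1247 − 1 = 1246 = 2^1 · 623, so d = 623.
2^1 ≡ 2 (mod 1247)
2^2 ≡ 2^2 = 4 ≡ 4 (mod 1247)
2^4 ≡ 4^2 = 16 ≡ 16 (mod 1247)
2^8 ≡ 16^2 = 256 ≡ 256 (mod 1247)
2^16 ≡ 256^2 = 65536 ≡ 692 (mod 1247)
2^32 ≡ 692^2 = 478864 ≡ 16 (mod 1247)
2^64 ≡ 16^2 = 256 ≡ 256 (mod 1247)
2^128 ≡ 256^2 = 65536 ≡ 692 (mod 1247)
2^256 ≡ 692^2 = 478864 ≡ 16 (mod 1247)
2^512 ≡ 16^2 = 256 ≡ 256 (mod 1247)
623 = 512 + 64 + 32 + 8 + 4 + 2 + 1 in binary powers of 2.
So 2^623 ≡ 256 · 256 · 16 · 256 · 16 · 4 · 2 ≡ 128 (mod 1247).
Squaring chain: 128; never reaches −1, so base 2 is a Miller–Rabin witness that 1247 is composite.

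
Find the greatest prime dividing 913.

83

913 = 11 · 83
83 is prime.
So 913 = 11 · 83; the largest prime factor is 83.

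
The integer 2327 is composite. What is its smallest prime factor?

13

2327 is odd.
Digit sum 14, not divisible by 3.
Ends in 7: not divisible by 5.
7: 2327 = 7·332 + 3
11: 2327 = 11·211 + 6
13: 2327 = 13·179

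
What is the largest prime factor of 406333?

97

406333 = 59 · 6887
6887 = 71 · 97
97 is prime.
So 406333 = 59 · 71 · 97; the largest prime factor is 97.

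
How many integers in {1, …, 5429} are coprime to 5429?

Factor: 5429 = 61 · 89.
φ(5429) = (61−1) · (89−1) = 60 · 88 = 5280.

5280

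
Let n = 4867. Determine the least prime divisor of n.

4867 is odd.
Digit sum 25, not divisible by 3.
Ends in 7: not divisible by 5.
7: 4867 = 7·695 + 2
11: 4867 = 11·442 + 5
13: 4867 = 13·374 + 5
17: 4867 = 17·286 + 5
19: 4867 = 19·256 + 3
23: 4867 = 23·211 + 14
29: 4867 = 29·167 + 24
31: 4867 = 31·157

31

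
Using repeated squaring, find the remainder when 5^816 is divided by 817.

140

5^1 ≡ 5 (mod 817)
5^2 ≡ 5^2 = 25 ≡ 25 (mod 817)
5^4 ≡ 25^2 = 625 ≡ 625 (mod 817)
5^8 ≡ 625^2 = 390625 ≡ 99 (mod 817)
5^16 ≡ 99^2 = 9801 ≡ 814 (mod 817)
5^32 ≡ 814^2 = 662596 ≡ 9 (mod 817)
5^64 ≡ 9^2 = 81 ≡ 81 (mod 817)
5^128 ≡ 81^2 = 6561 ≡ 25 (mod 817)
5^256 ≡ 25^2 = 625 ≡ 625 (mod 817)
5^512 ≡ 625^2 = 390625 ≡ 99 (mod 817)
816 = 512 + 256 + 32 + 16 in binary powers of 2.
So 5^816 ≡ 99 · 625 · 9 · 814 ≡ 140 (mod 817).
Since 140 ≠ 1, base 5 is a Fermat witness: 817 is composite.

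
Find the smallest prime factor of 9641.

31

9641 is odd.
Digit sum 20, not divisible by 3.
Ends in 1: not divisible by 5.
7: 9641 = 7·1377 + 2
11: 9641 = 11·876 + 5
13: 9641 = 13·741 + 8
17: 9641 = 17·567 + 2
19: 9641 = 19·507 + 8
23: 9641 = 23·419 + 4
29: 9641 = 29·332 + 13
31: 9641 = 31·311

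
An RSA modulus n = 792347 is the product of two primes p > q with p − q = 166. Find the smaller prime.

811

Since p = q + 166, we have 792347 = q(q + 166), so q² + 166q − 792347 = 0.
Discriminant: 166² + 4·792347 = 27556 + 3169388 = 3196944; √3196944 = 1788.
q = (−166 + 1788)/2 = 811, and p = q + 166 = 977.
Check: 811 · 977 = 792347.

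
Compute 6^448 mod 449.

1

6^1 ≡ 6 (mod 449)
6^2 ≡ 6^2 = 36 ≡ 36 (mod 449)
6^4 ≡ 36^2 = 1296 ≡ 398 (mod 449)
6^8 ≡ 398^2 = 158404 ≡ 356 (mod 449)
6^16 ≡ 356^2 = 126736 ≡ 118 (mod 449)
6^32 ≡ 118^2 = 13924 ≡ 5 (mod 449)
6^64 ≡ 5^2 = 25 ≡ 25 (mod 449)
6^128 ≡ 25^2 = 625 ≡ 176 (mod 449)
6^256 ≡ 176^2 = 30976 ≡ 444 (mod 449)
448 = 256 + 128 + 64 in binary powers of 2.
So 6^448 ≡ 444 · 176 · 25 ≡ 1 (mod 449).
Since the result is 1, base 6 gives no evidence that 449 is composite.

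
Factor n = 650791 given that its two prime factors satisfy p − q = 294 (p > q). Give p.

Since p = q + 294, we have 650791 = q(q + 294), so q² + 294q − 650791 = 0.
Discriminant: 294² + 4·650791 = 86436 + 2603164 = 2689600; √2689600 = 1640.
q = (−294 + 1640)/2 = 673, and p = q + 294 = 967.
Check: 673 · 967 = 650791.

967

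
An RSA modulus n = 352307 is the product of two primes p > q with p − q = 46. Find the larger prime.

Since p = q + 46, we have 352307 = q(q + 46), so q² + 46q − 352307 = 0.
Discriminant: 46² + 4·352307 = 2116 + 1409228 = 1411344; √1411344 = 1188.
q = (−46 + 1188)/2 = 571, and p = q + 46 = 617.
Check: 571 · 617 = 352307.

617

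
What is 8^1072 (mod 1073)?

803

8^1 ≡ 8 (mod 1073)
8^2 ≡ 8^2 = 64 ≡ 64 (mod 1073)
8^4 ≡ 64^2 = 4096 ≡ 877 (mod 1073)
8^8 ≡ 877^2 = 769129 ≡ 861 (mod 1073)
8^16 ≡ 861^2 = 741321 ≡ 951 (mod 1073)
8^32 ≡ 951^2 = 904401 ≡ 935 (mod 1073)
8^64 ≡ 935^2 = 874225 ≡ 803 (mod 1073)
8^128 ≡ 803^2 = 644809 ≡ 1009 (mod 1073)
8^256 ≡ 1009^2 = 1018081 ≡ 877 (mod 1073)
8^512 ≡ 877^2 = 769129 ≡ 861 (mod 1073)
8^1024 ≡ 861^2 = 741321 ≡ 951 (mod 1073)
1072 = 1024 + 32 + 16 in binary powers of 2.
So 8^1072 ≡ 951 · 935 · 951 ≡ 803 (mod 1073).
Since 803 ≠ 1, base 8 is a Fermat witness: 1073 is composite.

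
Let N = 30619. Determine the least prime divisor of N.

30619 is odd.
Digit sum 19, not divisible by 3.
Ends in 9: not divisible by 5.
7: 30619 = 7·4374 + 1
11: 30619 = 11·2783 + 6
13: 30619 = 13·2355 + 4
17: 30619 = 17·1801 + 2
19: 30619 = 19·1611 + 10
23: 30619 = 23·1331 + 6
29: 30619 = 29·1055 + 24
31: 30619 = 31·987 + 22
37: 30619 = 37·827 + 20
41: 30619 = 41·746 + 33
43: 30619 = 43·712 + 3
47: 30619 = 47·651 + 22
53: 30619 = 53·577 + 38
59: 30619 = 59·518 + 57
61: 30619 = 61·501 + 58
67: 30619 = 67·457

67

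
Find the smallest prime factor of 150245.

5

150245 is odd.
Digit sum 17, not divisible by 3.
Ends in 5: divisible by 5.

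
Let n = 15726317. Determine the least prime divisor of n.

15726317 is odd.
Digit sum 32, not divisible by 3.
Ends in 7: not divisible by 5.
7: 15726317 = 7·2246616 + 5
11: 15726317 = 11·1429665 + 2
13: 15726317 = 13·1209716 + 9
17: 15726317 = 17·925077 + 8
19: 15726317 = 19·827700 + 17
23: 15726317 = 23·683752 + 21
29: 15726317 = 29·542286 + 23
31: 15726317 = 31·507300 + 17
37: 15726317 = 37·425035 + 22
41: 15726317 = 41·383568 + 29
43: 15726317 = 43·365728 + 13
47: 15726317 = 47·334602 + 23
53: 15726317 = 53·296722 + 51
59: 15726317 = 59·266547 + 44
61: 15726317 = 61·257808 + 29
67: 15726317 = 67·234721 + 10
71: 15726317 = 71·221497 + 30
73: 15726317 = 73·215429

73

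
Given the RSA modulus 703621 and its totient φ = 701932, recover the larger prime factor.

φ(n) = (p−1)(q−1) = n − (p+q) + 1, so p + q = 703621 − 701932 + 1 = 1690.
p and q are the roots of t² − 1690t + 703621 = 0.
Discriminant: 1690² − 4·703621 = 2856100 − 2814484 = 41616; √41616 = 204.
q = (1690 − 204)/2 = 743, p = (1690 + 204)/2 = 947.
Check: 743 · 947 = 703621.

947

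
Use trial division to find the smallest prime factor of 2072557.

2072557 is odd.
Digit sum 28, not divisible by 3.
Ends in 7: not divisible by 5.
7: 2072557 = 7·296079 + 4
11: 2072557 = 11·188414 + 3
13: 2072557 = 13·159427 + 6
17: 2072557 = 17·121915 + 2
19: 2072557 = 19·109081 + 18
23: 2072557 = 23·90111 + 4
29: 2072557 = 29·71467 + 14
31: 2072557 = 31·66856 + 21
37: 2072557 = 37·56015 + 2
41: 2072557 = 41·50550 + 7
43: 2072557 = 43·48199

43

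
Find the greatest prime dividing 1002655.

73

1002655 = 5 · 200531
200531 = 41 · 4891
4891 = 67 · 73
73 is prime.
So 1002655 = 5 · 41 · 67 · 73; the largest prime factor is 73.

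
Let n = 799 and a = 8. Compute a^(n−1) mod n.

8^1 ≡ 8 (mod 799)
8^2 ≡ 8^2 = 64 ≡ 64 (mod 799)
8^4 ≡ 64^2 = 4096 ≡ 101 (mod 799)
8^8 ≡ 101^2 = 10201 ≡ 613 (mod 799)
8^16 ≡ 613^2 = 375769 ≡ 239 (mod 799)
8^32 ≡ 239^2 = 57121 ≡ 392 (mod 799)
8^64 ≡ 392^2 = 153664 ≡ 256 (mod 799)
8^128 ≡ 256^2 = 65536 ≡ 18 (mod 799)
8^256 ≡ 18^2 = 324 ≡ 324 (mod 799)
8^512 ≡ 324^2 = 104976 ≡ 307 (mod 799)
798 = 512 + 256 + 16 + 8 + 4 + 2 in binary powers of 2.
So 8^798 ≡ 307 · 324 · 239 · 613 · 101 · 64 ≡ 4 (mod 799).
Since 4 ≠ 1, base 8 is a Fermat witness: 799 is composite.

4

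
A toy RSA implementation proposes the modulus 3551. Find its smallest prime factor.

3551 is odd.
Digit sum 14, not divisible by 3.
Ends in 1: not divisible by 5.
7: 3551 = 7·507 + 2
11: 3551 = 11·322 + 9
13: 3551 = 13·273 + 2
17: 3551 = 17·208 + 15
19: 3551 = 19·186 + 17
23: 3551 = 23·154 + 9
29: 3551 = 29·122 + 13
31: 3551 = 31·114 + 17
37: 3551 = 37·95 + 36
41: 3551 = 41·86 + 25
43: 3551 = 43·82 + 25
47: 3551 = 47·75 + 26
53: 3551 = 53·67

53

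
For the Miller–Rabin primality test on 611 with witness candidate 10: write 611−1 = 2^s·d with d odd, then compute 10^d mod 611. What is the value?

611 − 1 = 610 = 2^1 · 305, so d = 305.
10^1 ≡ 10 (mod 611)
10^2 ≡ 10^2 = 100 ≡ 100 (mod 611)
10^4 ≡ 100^2 = 10000 ≡ 224 (mod 611)
10^8 ≡ 224^2 = 50176 ≡ 74 (mod 611)
10^16 ≡ 74^2 = 5476 ≡ 588 (mod 611)
10^32 ≡ 588^2 = 345744 ≡ 529 (mod 611)
10^64 ≡ 529^2 = 279841 ≡ 3 (mod 611)
10^128 ≡ 3^2 = 9 ≡ 9 (mod 611)
10^256 ≡ 9^2 = 81 ≡ 81 (mod 611)
305 = 256 + 32 + 16 + 1 in binary powers of 2.
So 10^305 ≡ 81 · 529 · 588 · 10 ≡ 160 (mod 611).
Squaring chain: 160; never reaches −1, so base 10 is a Miller–Rabin witness that 611 is composite.

160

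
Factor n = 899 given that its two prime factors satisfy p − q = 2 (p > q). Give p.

Since p = q + 2, we have 899 = q(q + 2), so q² + 2q − 899 = 0.
Discriminant: 2² + 4·899 = 4 + 3596 = 3600; √3600 = 60.
q = (−2 + 60)/2 = 29, and p = q + 2 = 31.
Check: 29 · 31 = 899.

31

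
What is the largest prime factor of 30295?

30295 = 5 · 6059
6059 = 73 · 83
83 is prime.
So 30295 = 5 · 73 · 83; the largest prime factor is 83.

83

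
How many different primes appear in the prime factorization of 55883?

55883 = 29 · 1927
1927 = 41 · 47
55883 = 29 · 41 · 47, which has 3 distinct prime factors.

3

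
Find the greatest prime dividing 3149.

3149 = 47 · 67
67 is prime.
So 3149 = 47 · 67; the largest prime factor is 67.

67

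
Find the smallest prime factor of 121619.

121619 is odd.
Digit sum 20, not divisible by 3.
Ends in 9: not divisible by 5.
7: 121619 = 7·17374 + 1
11: 121619 = 11·11056 + 3
13: 121619 = 13·9355 + 4
17: 121619 = 17·7154 + 1
19: 121619 = 19·6401

19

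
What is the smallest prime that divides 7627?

29

7627 is odd.
Digit sum 22, not divisible by 3.
Ends in 7: not divisible by 5.
7: 7627 = 7·1089 + 4
11: 7627 = 11·693 + 4
13: 7627 = 13·586 + 9
17: 7627 = 17·448 + 11
19: 7627 = 19·401 + 8
23: 7627 = 23·331 + 14
29: 7627 = 29·263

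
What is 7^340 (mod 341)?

7^1 ≡ 7 (mod 341)
7^2 ≡ 7^2 = 49 ≡ 49 (mod 341)
7^4 ≡ 49^2 = 2401 ≡ 14 (mod 341)
7^8 ≡ 14^2 = 196 ≡ 196 (mod 341)
7^16 ≡ 196^2 = 38416 ≡ 224 (mod 341)
7^32 ≡ 224^2 = 50176 ≡ 49 (mod 341)
7^64 ≡ 49^2 = 2401 ≡ 14 (mod 341)
7^128 ≡ 14^2 = 196 ≡ 196 (mod 341)
7^256 ≡ 196^2 = 38416 ≡ 224 (mod 341)
340 = 256 + 64 + 16 + 4 in binary powers of 2.
So 7^340 ≡ 224 · 14 · 224 · 14 ≡ 56 (mod 341).
Since 56 ≠ 1, base 7 is a Fermat witness: 341 is composite.

56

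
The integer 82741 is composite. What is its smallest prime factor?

82741 is odd.
Digit sum 22, not divisible by 3.
Ends in 1: not divisible by 5.
7: 82741 = 7·11820 + 1
11: 82741 = 11·7521 + 10
13: 82741 = 13·6364 + 9
17: 82741 = 17·4867 + 2
19: 82741 = 19·4354 + 15
23: 82741 = 23·3597 + 10
29: 82741 = 29·2853 + 4
31: 82741 = 31·2669 + 2
37: 82741 = 37·2236 + 9
41: 82741 = 41·2018 + 3
43: 82741 = 43·1924 + 9
47: 82741 = 47·1760 + 21
53: 82741 = 53·1561 + 8
59: 82741 = 59·1402 + 23
61: 82741 = 61·1356 + 25
67: 82741 = 67·1234 + 63
71: 82741 = 71·1165 + 26
73: 82741 = 73·1133 + 32
79: 82741 = 79·1047 + 28
83: 82741 = 83·996 + 73
89: 82741 = 89·929 + 60
97: 82741 = 97·853

97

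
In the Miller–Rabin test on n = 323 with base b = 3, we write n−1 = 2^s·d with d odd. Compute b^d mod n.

241

323 − 1 = 322 = 2^1 · 161, so d = 161.
3^1 ≡ 3 (mod 323)
3^2 ≡ 3^2 = 9 ≡ 9 (mod 323)
3^4 ≡ 9^2 = 81 ≡ 81 (mod 323)
3^8 ≡ 81^2 = 6561 ≡ 101 (mod 323)
3^16 ≡ 101^2 = 10201 ≡ 188 (mod 323)
3^32 ≡ 188^2 = 35344 ≡ 137 (mod 323)
3^64 ≡ 137^2 = 18769 ≡ 35 (mod 323)
3^128 ≡ 35^2 = 1225 ≡ 256 (mod 323)
161 = 128 + 32 + 1 in binary powers of 2.
So 3^161 ≡ 256 · 137 · 3 ≡ 241 (mod 323).
Squaring chain: 241; never reaches −1, so base 3 is a Miller–Rabin witness that 323 is composite.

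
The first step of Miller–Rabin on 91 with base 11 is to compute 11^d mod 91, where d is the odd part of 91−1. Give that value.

8

91 − 1 = 90 = 2^1 · 45, so d = 45.
11^1 ≡ 11 (mod 91)
11^2 ≡ 11^2 = 121 ≡ 30 (mod 91)
11^4 ≡ 30^2 = 900 ≡ 81 (mod 91)
11^8 ≡ 81^2 = 6561 ≡ 9 (mod 91)
11^16 ≡ 9^2 = 81 ≡ 81 (mod 91)
11^32 ≡ 81^2 = 6561 ≡ 9 (mod 91)
45 = 32 + 8 + 4 + 1 in binary powers of 2.
So 11^45 ≡ 9 · 9 · 81 · 11 ≡ 8 (mod 91).
Squaring chain: 8; never reaches −1, so base 11 is a Miller–Rabin witness that 91 is composite.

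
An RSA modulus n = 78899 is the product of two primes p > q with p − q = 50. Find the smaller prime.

Since p = q + 50, we have 78899 = q(q + 50), so q² + 50q − 78899 = 0.
Discriminant: 50² + 4·78899 = 2500 + 315596 = 318096; √318096 = 564.
q = (−50 + 564)/2 = 257, and p = q + 50 = 307.
Check: 257 · 307 = 78899.

257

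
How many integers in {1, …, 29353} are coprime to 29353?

Factor: 29353 = 149 · 197.
φ(29353) = (149−1) · (197−1) = 148 · 196 = 29008.

29008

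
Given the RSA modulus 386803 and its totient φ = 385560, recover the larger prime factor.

φ(n) = (p−1)(q−1) = n − (p+q) + 1, so p + q = 386803 − 385560 + 1 = 1244.
p and q are the roots of t² − 1244t + 386803 = 0.
Discriminant: 1244² − 4·386803 = 1547536 − 1547212 = 324; √324 = 18.
q = (1244 − 18)/2 = 613, p = (1244 + 18)/2 = 631.
Check: 613 · 631 = 386803.

631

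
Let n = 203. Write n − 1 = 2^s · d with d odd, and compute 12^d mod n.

157

203 − 1 = 202 = 2^1 · 101, so d = 101.
12^1 ≡ 12 (mod 203)
12^2 ≡ 12^2 = 144 ≡ 144 (mod 203)
12^4 ≡ 144^2 = 20736 ≡ 30 (mod 203)
12^8 ≡ 30^2 = 900 ≡ 88 (mod 203)
12^16 ≡ 88^2 = 7744 ≡ 30 (mod 203)
12^32 ≡ 30^2 = 900 ≡ 88 (mod 203)
12^64 ≡ 88^2 = 7744 ≡ 30 (mod 203)
101 = 64 + 32 + 4 + 1 in binary powers of 2.
So 12^101 ≡ 30 · 88 · 30 · 12 ≡ 157 (mod 203).
Squaring chain: 157; never reaches −1, so base 12 is a Miller–Rabin witness that 203 is composite.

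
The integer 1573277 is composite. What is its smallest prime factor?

1573277 is odd.
Digit sum 32, not divisible by 3.
Ends in 7: not divisible by 5.
7: 1573277 = 7·224753 + 6
11: 1573277 = 11·143025 + 2
13: 1573277 = 13·121021 + 4
17: 1573277 = 17·92545 + 12
19: 1573277 = 19·82804 + 1
23: 1573277 = 23·68403 + 8
29: 1573277 = 29·54250 + 27
31: 1573277 = 31·50750 + 27
37: 1573277 = 37·42521

37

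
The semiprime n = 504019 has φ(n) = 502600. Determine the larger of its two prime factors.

719

φ(n) = (p−1)(q−1) = n − (p+q) + 1, so p + q = 504019 − 502600 + 1 = 1420.
p and q are the roots of t² − 1420t + 504019 = 0.
Discriminant: 1420² − 4·504019 = 2016400 − 2016076 = 324; √324 = 18.
q = (1420 − 18)/2 = 701, p = (1420 + 18)/2 = 719.
Check: 701 · 719 = 504019.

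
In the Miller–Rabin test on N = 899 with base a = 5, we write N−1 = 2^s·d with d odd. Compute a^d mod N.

899 − 1 = 898 = 2^1 · 449, so d = 449.
5^1 ≡ 5 (mod 899)
5^2 ≡ 5^2 = 25 ≡ 25 (mod 899)
5^4 ≡ 25^2 = 625 ≡ 625 (mod 899)
5^8 ≡ 625^2 = 390625 ≡ 459 (mod 899)
5^16 ≡ 459^2 = 210681 ≡ 315 (mod 899)
5^32 ≡ 315^2 = 99225 ≡ 335 (mod 899)
5^64 ≡ 335^2 = 112225 ≡ 749 (mod 899)
5^128 ≡ 749^2 = 561001 ≡ 25 (mod 899)
5^256 ≡ 25^2 = 625 ≡ 625 (mod 899)
449 = 256 + 128 + 64 + 1 in binary powers of 2.
So 5^449 ≡ 625 · 25 · 749 · 5 ≡ 614 (mod 899).
Squaring chain: 614; never reaches −1, so base 5 is a Miller–Rabin witness that 899 is composite.

614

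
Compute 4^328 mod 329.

242

4^1 ≡ 4 (mod 329)
4^2 ≡ 4^2 = 16 ≡ 16 (mod 329)
4^4 ≡ 16^2 = 256 ≡ 256 (mod 329)
4^8 ≡ 256^2 = 65536 ≡ 65 (mod 329)
4^16 ≡ 65^2 = 4225 ≡ 277 (mod 329)
4^32 ≡ 277^2 = 76729 ≡ 72 (mod 329)
4^64 ≡ 72^2 = 5184 ≡ 249 (mod 329)
4^128 ≡ 249^2 = 62001 ≡ 149 (mod 329)
4^256 ≡ 149^2 = 22201 ≡ 158 (mod 329)
328 = 256 + 64 + 8 in binary powers of 2.
So 4^328 ≡ 158 · 249 · 65 ≡ 242 (mod 329).
Since 242 ≠ 1, base 4 is a Fermat witness: 329 is composite.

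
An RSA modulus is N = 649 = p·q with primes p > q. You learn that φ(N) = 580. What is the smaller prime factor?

φ(n) = (p−1)(q−1) = n − (p+q) + 1, so p + q = 649 − 580 + 1 = 70.
p and q are the roots of t² − 70t + 649 = 0.
Discriminant: 70² − 4·649 = 4900 − 2596 = 2304; √2304 = 48.
q = (70 − 48)/2 = 11, p = (70 + 48)/2 = 59.
Check: 11 · 59 = 649.

11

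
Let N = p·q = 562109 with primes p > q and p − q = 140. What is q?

Since p = q + 140, we have 562109 = q(q + 140), so q² + 140q − 562109 = 0.
Discriminant: 140² + 4·562109 = 19600 + 2248436 = 2268036; √2268036 = 1506.
q = (−140 + 1506)/2 = 683, and p = q + 140 = 823.
Check: 683 · 823 = 562109.

683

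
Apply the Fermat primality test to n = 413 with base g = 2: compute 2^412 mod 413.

359

2^1 ≡ 2 (mod 413)
2^2 ≡ 2^2 = 4 ≡ 4 (mod 413)
2^4 ≡ 4^2 = 16 ≡ 16 (mod 413)
2^8 ≡ 16^2 = 256 ≡ 256 (mod 413)
2^16 ≡ 256^2 = 65536 ≡ 282 (mod 413)
2^32 ≡ 282^2 = 79524 ≡ 228 (mod 413)
2^64 ≡ 228^2 = 51984 ≡ 359 (mod 413)
2^128 ≡ 359^2 = 128881 ≡ 25 (mod 413)
2^256 ≡ 25^2 = 625 ≡ 212 (mod 413)
412 = 256 + 128 + 16 + 8 + 4 in binary powers of 2.
So 2^412 ≡ 212 · 25 · 282 · 256 · 16 ≡ 359 (mod 413).
Since 359 ≠ 1, base 2 is a Fermat witness: 413 is composite.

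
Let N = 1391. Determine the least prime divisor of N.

1391 is odd.
Digit sum 14, not divisible by 3.
Ends in 1: not divisible by 5.
7: 1391 = 7·198 + 5
11: 1391 = 11·126 + 5
13: 1391 = 13·107

13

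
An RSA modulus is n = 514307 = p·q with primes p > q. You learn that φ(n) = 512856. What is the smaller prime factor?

613

φ(n) = (p−1)(q−1) = n − (p+q) + 1, so p + q = 514307 − 512856 + 1 = 1452.
p and q are the roots of t² − 1452t + 514307 = 0.
Discriminant: 1452² − 4·514307 = 2108304 − 2057228 = 51076; √51076 = 226.
q = (1452 − 226)/2 = 613, p = (1452 + 226)/2 = 839.
Check: 613 · 839 = 514307.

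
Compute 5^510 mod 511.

295

5^1 ≡ 5 (mod 511)
5^2 ≡ 5^2 = 25 ≡ 25 (mod 511)
5^4 ≡ 25^2 = 625 ≡ 114 (mod 511)
5^8 ≡ 114^2 = 12996 ≡ 221 (mod 511)
5^16 ≡ 221^2 = 48841 ≡ 296 (mod 511)
5^32 ≡ 296^2 = 87616 ≡ 235 (mod 511)
5^64 ≡ 235^2 = 55225 ≡ 37 (mod 511)
5^128 ≡ 37^2 = 1369 ≡ 347 (mod 511)
5^256 ≡ 347^2 = 120409 ≡ 324 (mod 511)
510 = 256 + 128 + 64 + 32 + 16 + 8 + 4 + 2 in binary powers of 2.
So 5^510 ≡ 324 · 347 · 37 · 235 · 296 · 221 · 114 · 25 ≡ 295 (mod 511).
Since 295 ≠ 1, base 5 is a Fermat witness: 511 is composite.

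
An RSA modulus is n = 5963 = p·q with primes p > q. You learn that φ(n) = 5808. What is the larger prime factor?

89

φ(n) = (p−1)(q−1) = n − (p+q) + 1, so p + q = 5963 − 5808 + 1 = 156.
p and q are the roots of t² − 156t + 5963 = 0.
Discriminant: 156² − 4·5963 = 24336 − 23852 = 484; √484 = 22.
q = (156 − 22)/2 = 67, p = (156 + 22)/2 = 89.
Check: 67 · 89 = 5963.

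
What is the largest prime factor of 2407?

2407 = 29 · 83
83 is prime.
So 2407 = 29 · 83; the largest prime factor is 83.

83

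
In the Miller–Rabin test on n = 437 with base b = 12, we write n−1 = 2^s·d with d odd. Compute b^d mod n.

278

437 − 1 = 436 = 2^2 · 109, so d = 109.
12^1 ≡ 12 (mod 437)
12^2 ≡ 12^2 = 144 ≡ 144 (mod 437)
12^4 ≡ 144^2 = 20736 ≡ 197 (mod 437)
12^8 ≡ 197^2 = 38809 ≡ 353 (mod 437)
12^16 ≡ 353^2 = 124609 ≡ 64 (mod 437)
12^32 ≡ 64^2 = 4096 ≡ 163 (mod 437)
12^64 ≡ 163^2 = 26569 ≡ 349 (mod 437)
109 = 64 + 32 + 8 + 4 + 1 in binary powers of 2.
So 12^109 ≡ 349 · 163 · 353 · 197 · 12 ≡ 278 (mod 437).
Squaring chain: 278 → 372; never reaches −1, so base 12 is a Miller–Rabin witness that 437 is composite.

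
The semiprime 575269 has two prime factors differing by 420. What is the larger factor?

997

Since p = q + 420, we have 575269 = q(q + 420), so q² + 420q − 575269 = 0.
Discriminant: 420² + 4·575269 = 176400 + 2301076 = 2477476; √2477476 = 1574.
q = (−420 + 1574)/2 = 577, and p = q + 420 = 997.
Check: 577 · 997 = 575269.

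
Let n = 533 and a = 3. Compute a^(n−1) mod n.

81

3^1 ≡ 3 (mod 533)
3^2 ≡ 3^2 = 9 ≡ 9 (mod 533)
3^4 ≡ 9^2 = 81 ≡ 81 (mod 533)
3^8 ≡ 81^2 = 6561 ≡ 165 (mod 533)
3^16 ≡ 165^2 = 27225 ≡ 42 (mod 533)
3^32 ≡ 42^2 = 1764 ≡ 165 (mod 533)
3^64 ≡ 165^2 = 27225 ≡ 42 (mod 533)
3^128 ≡ 42^2 = 1764 ≡ 165 (mod 533)
3^256 ≡ 165^2 = 27225 ≡ 42 (mod 533)
3^512 ≡ 42^2 = 1764 ≡ 165 (mod 533)
532 = 512 + 16 + 4 in binary powers of 2.
So 3^532 ≡ 165 · 42 · 81 ≡ 81 (mod 533).
Since 81 ≠ 1, base 3 is a Fermat witness: 533 is composite.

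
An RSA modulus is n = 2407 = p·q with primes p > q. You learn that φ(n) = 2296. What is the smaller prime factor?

29

φ(n) = (p−1)(q−1) = n − (p+q) + 1, so p + q = 2407 − 2296 + 1 = 112.
p and q are the roots of t² − 112t + 2407 = 0.
Discriminant: 112² − 4·2407 = 12544 − 9628 = 2916; √2916 = 54.
q = (112 − 54)/2 = 29, p = (112 + 54)/2 = 83.
Check: 29 · 83 = 2407.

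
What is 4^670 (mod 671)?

4^1 ≡ 4 (mod 671)
4^2 ≡ 4^2 = 16 ≡ 16 (mod 671)
4^4 ≡ 16^2 = 256 ≡ 256 (mod 671)
4^8 ≡ 256^2 = 65536 ≡ 449 (mod 671)
4^16 ≡ 449^2 = 201601 ≡ 301 (mod 671)
4^32 ≡ 301^2 = 90601 ≡ 16 (mod 671)
4^64 ≡ 16^2 = 256 ≡ 256 (mod 671)
4^128 ≡ 256^2 = 65536 ≡ 449 (mod 671)
4^256 ≡ 449^2 = 201601 ≡ 301 (mod 671)
4^512 ≡ 301^2 = 90601 ≡ 16 (mod 671)
670 = 512 + 128 + 16 + 8 + 4 + 2 in binary powers of 2.
So 4^670 ≡ 16 · 449 · 301 · 449 · 256 · 16 ≡ 474 (mod 671).
Since 474 ≠ 1, base 4 is a Fermat witness: 671 is composite.

474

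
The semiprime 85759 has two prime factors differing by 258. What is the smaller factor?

Since p = q + 258, we have 85759 = q(q + 258), so q² + 258q − 85759 = 0.
Discriminant: 258² + 4·85759 = 66564 + 343036 = 409600; √409600 = 640.
q = (−258 + 640)/2 = 191, and p = q + 258 = 449.
Check: 191 · 449 = 85759.

191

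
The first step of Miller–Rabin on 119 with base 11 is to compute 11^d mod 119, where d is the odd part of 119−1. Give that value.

114

119 − 1 = 118 = 2^1 · 59, so d = 59.
11^1 ≡ 11 (mod 119)
11^2 ≡ 11^2 = 121 ≡ 2 (mod 119)
11^4 ≡ 2^2 = 4 ≡ 4 (mod 119)
11^8 ≡ 4^2 = 16 ≡ 16 (mod 119)
11^16 ≡ 16^2 = 256 ≡ 18 (mod 119)
11^32 ≡ 18^2 = 324 ≡ 86 (mod 119)
59 = 32 + 16 + 8 + 2 + 1 in binary powers of 2.
So 11^59 ≡ 86 · 18 · 16 · 2 · 11 ≡ 114 (mod 119).
Squaring chain: 114; never reaches −1, so base 11 is a Miller–Rabin witness that 119 is composite.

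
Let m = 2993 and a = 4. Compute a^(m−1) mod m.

4^1 ≡ 4 (mod 2993)
4^2 ≡ 4^2 = 16 ≡ 16 (mod 2993)
4^4 ≡ 16^2 = 256 ≡ 256 (mod 2993)
4^8 ≡ 256^2 = 65536 ≡ 2683 (mod 2993)
4^16 ≡ 2683^2 = 7198489 ≡ 324 (mod 2993)
4^32 ≡ 324^2 = 104976 ≡ 221 (mod 2993)
4^64 ≡ 221^2 = 48841 ≡ 953 (mod 2993)
4^128 ≡ 953^2 = 908209 ≡ 1330 (mod 2993)
4^256 ≡ 1330^2 = 1768900 ≡ 37 (mod 2993)
4^512 ≡ 37^2 = 1369 ≡ 1369 (mod 2993)
4^1024 ≡ 1369^2 = 1874161 ≡ 543 (mod 2993)
4^2048 ≡ 543^2 = 294849 ≡ 1535 (mod 2993)
2992 = 2048 + 512 + 256 + 128 + 32 + 16 in binary powers of 2.
So 4^2992 ≡ 1535 · 1369 · 37 · 1330 · 221 · 324 ≡ 1205 (mod 2993).
Since 1205 ≠ 1, base 4 is a Fermat witness: 2993 is composite.

1205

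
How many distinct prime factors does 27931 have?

27931 = 17 · 1643
1643 = 31 · 53
27931 = 17 · 31 · 53, which has 3 distinct prime factors.

3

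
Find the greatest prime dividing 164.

41

164 = 2 · 82
82 = 2 · 41
41 is prime.
So 164 = 2^2 · 41; the largest prime factor is 41.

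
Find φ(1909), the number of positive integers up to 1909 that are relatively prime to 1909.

Factor: 1909 = 23 · 83.
φ(1909) = (23−1) · (83−1) = 22 · 82 = 1804.

1804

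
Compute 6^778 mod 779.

156

6^1 ≡ 6 (mod 779)
6^2 ≡ 6^2 = 36 ≡ 36 (mod 779)
6^4 ≡ 36^2 = 1296 ≡ 517 (mod 779)
6^8 ≡ 517^2 = 267289 ≡ 92 (mod 779)
6^16 ≡ 92^2 = 8464 ≡ 674 (mod 779)
6^32 ≡ 674^2 = 454276 ≡ 119 (mod 779)
6^64 ≡ 119^2 = 14161 ≡ 139 (mod 779)
6^128 ≡ 139^2 = 19321 ≡ 625 (mod 779)
6^256 ≡ 625^2 = 390625 ≡ 346 (mod 779)
6^512 ≡ 346^2 = 119716 ≡ 529 (mod 779)
778 = 512 + 256 + 8 + 2 in binary powers of 2.
So 6^778 ≡ 529 · 346 · 92 · 36 ≡ 156 (mod 779).
Since 156 ≠ 1, base 6 is a Fermat witness: 779 is composite.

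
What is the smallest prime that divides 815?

5

815 is odd.
Digit sum 14, not divisible by 3.
Ends in 5: divisible by 5.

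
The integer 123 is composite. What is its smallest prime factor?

3

123 is odd.
Digit sum 6, divisible by 3.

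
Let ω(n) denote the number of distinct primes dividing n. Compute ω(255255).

255255 = 3 · 85085
85085 = 5 · 17017
17017 = 7 · 2431
2431 = 11 · 221
221 = 13 · 17
255255 = 3 · 5 · 7 · 11 · 13 · 17, which has 6 distinct prime factors.

6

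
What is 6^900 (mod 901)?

208

6^1 ≡ 6 (mod 901)
6^2 ≡ 6^2 = 36 ≡ 36 (mod 901)
6^4 ≡ 36^2 = 1296 ≡ 395 (mod 901)
6^8 ≡ 395^2 = 156025 ≡ 152 (mod 901)
6^16 ≡ 152^2 = 23104 ≡ 579 (mod 901)
6^32 ≡ 579^2 = 335241 ≡ 69 (mod 901)
6^64 ≡ 69^2 = 4761 ≡ 256 (mod 901)
6^128 ≡ 256^2 = 65536 ≡ 664 (mod 901)
6^256 ≡ 664^2 = 440896 ≡ 307 (mod 901)
6^512 ≡ 307^2 = 94249 ≡ 545 (mod 901)
900 = 512 + 256 + 128 + 4 in binary powers of 2.
So 6^900 ≡ 545 · 307 · 664 · 395 ≡ 208 (mod 901).
Since 208 ≠ 1, base 6 is a Fermat witness: 901 is composite.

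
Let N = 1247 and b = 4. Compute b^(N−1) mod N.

4^1 ≡ 4 (mod 1247)
4^2 ≡ 4^2 = 16 ≡ 16 (mod 1247)
4^4 ≡ 16^2 = 256 ≡ 256 (mod 1247)
4^8 ≡ 256^2 = 65536 ≡ 692 (mod 1247)
4^16 ≡ 692^2 = 478864 ≡ 16 (mod 1247)
4^32 ≡ 16^2 = 256 ≡ 256 (mod 1247)
4^64 ≡ 256^2 = 65536 ≡ 692 (mod 1247)
4^128 ≡ 692^2 = 478864 ≡ 16 (mod 1247)
4^256 ≡ 16^2 = 256 ≡ 256 (mod 1247)
4^512 ≡ 256^2 = 65536 ≡ 692 (mod 1247)
4^1024 ≡ 692^2 = 478864 ≡ 16 (mod 1247)
1246 = 1024 + 128 + 64 + 16 + 8 + 4 + 2 in binary powers of 2.
So 4^1246 ≡ 16 · 16 · 692 · 16 · 692 · 256 · 16 ≡ 1 (mod 1247).
Since the result is 1, base 4 gives no evidence that 1247 is composite.

1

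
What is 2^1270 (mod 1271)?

1024

2^1 ≡ 2 (mod 1271)
2^2 ≡ 2^2 = 4 ≡ 4 (mod 1271)
2^4 ≡ 4^2 = 16 ≡ 16 (mod 1271)
2^8 ≡ 16^2 = 256 ≡ 256 (mod 1271)
2^16 ≡ 256^2 = 65536 ≡ 715 (mod 1271)
2^32 ≡ 715^2 = 511225 ≡ 283 (mod 1271)
2^64 ≡ 283^2 = 80089 ≡ 16 (mod 1271)
2^128 ≡ 16^2 = 256 ≡ 256 (mod 1271)
2^256 ≡ 256^2 = 65536 ≡ 715 (mod 1271)
2^512 ≡ 715^2 = 511225 ≡ 283 (mod 1271)
2^1024 ≡ 283^2 = 80089 ≡ 16 (mod 1271)
1270 = 1024 + 128 + 64 + 32 + 16 + 4 + 2 in binary powers of 2.
So 2^1270 ≡ 16 · 256 · 16 · 283 · 715 · 16 · 4 ≡ 1024 (mod 1271).
Since 1024 ≠ 1, base 2 is a Fermat witness: 1271 is composite.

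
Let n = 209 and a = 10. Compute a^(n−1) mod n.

199

10^1 ≡ 10 (mod 209)
10^2 ≡ 10^2 = 100 ≡ 100 (mod 209)
10^4 ≡ 100^2 = 10000 ≡ 177 (mod 209)
10^8 ≡ 177^2 = 31329 ≡ 188 (mod 209)
10^16 ≡ 188^2 = 35344 ≡ 23 (mod 209)
10^32 ≡ 23^2 = 529 ≡ 111 (mod 209)
10^64 ≡ 111^2 = 12321 ≡ 199 (mod 209)
10^128 ≡ 199^2 = 39601 ≡ 100 (mod 209)
208 = 128 + 64 + 16 in binary powers of 2.
So 10^208 ≡ 100 · 199 · 23 ≡ 199 (mod 209).
Since 199 ≠ 1, base 10 is a Fermat witness: 209 is composite.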